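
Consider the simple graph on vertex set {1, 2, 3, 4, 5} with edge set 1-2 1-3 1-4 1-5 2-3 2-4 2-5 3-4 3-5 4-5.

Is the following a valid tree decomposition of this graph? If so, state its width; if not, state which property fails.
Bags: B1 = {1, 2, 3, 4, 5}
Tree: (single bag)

Yes; width 4.

Every vertex of G appears in some bag (union = {1, 2, 3, 4, 5}); every edge is covered by a bag; and for each vertex v the set of bags containing v is connected in the bag tree. The decomposition is therefore valid. The largest bag has 5 vertices, so the width is 4.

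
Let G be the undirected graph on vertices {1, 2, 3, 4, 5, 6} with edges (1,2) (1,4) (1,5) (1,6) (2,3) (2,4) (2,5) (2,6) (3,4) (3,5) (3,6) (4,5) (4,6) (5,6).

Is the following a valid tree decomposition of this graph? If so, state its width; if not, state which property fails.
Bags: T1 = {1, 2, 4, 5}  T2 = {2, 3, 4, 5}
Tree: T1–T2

No — vertex 6 appears in no bag.

A tree decomposition must satisfy three properties: every vertex lies in some bag; for every edge, both endpoints lie together in some bag; and for every vertex, the bags containing it form a connected subtree. Here vertex 6 appears in no bag, so the decomposition is invalid.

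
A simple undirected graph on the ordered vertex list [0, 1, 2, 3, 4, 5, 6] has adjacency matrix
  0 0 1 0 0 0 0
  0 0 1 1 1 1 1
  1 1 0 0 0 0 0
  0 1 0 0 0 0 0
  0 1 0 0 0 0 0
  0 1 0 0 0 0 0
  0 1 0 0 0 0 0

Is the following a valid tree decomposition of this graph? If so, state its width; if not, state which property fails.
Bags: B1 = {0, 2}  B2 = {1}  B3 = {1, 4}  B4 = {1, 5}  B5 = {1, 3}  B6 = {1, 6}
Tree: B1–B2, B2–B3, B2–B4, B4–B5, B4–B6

No — edge (2,1) lies in no bag.

A tree decomposition must satisfy three properties: every vertex lies in some bag; for every edge, both endpoints lie together in some bag; and for every vertex, the bags containing it form a connected subtree. Here edge (2,1) lies in no bag, so the decomposition is invalid.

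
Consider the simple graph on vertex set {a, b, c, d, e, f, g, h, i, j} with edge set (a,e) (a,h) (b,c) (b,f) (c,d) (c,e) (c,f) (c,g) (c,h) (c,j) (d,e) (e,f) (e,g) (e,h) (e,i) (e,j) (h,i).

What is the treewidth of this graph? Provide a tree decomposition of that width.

Treewidth 2.
One such decomposition:
Bags: B1 = {b, c, f}  B2 = {c, e, f}  B3 = {c, e, h}  B4 = {a, e, h}  B5 = {c, e, j}  B6 = {c, d, e}  B7 = {c, e, g}  B8 = {e, h, i}
Tree: B1–B2, B2–B3, B3–B4, B2–B5, B5–B6, B3–B7, B4–B8

The largest bag has 3 vertices, giving width 2; this decomposition certifies tw(G) ≤ 2. For the lower bound, the 3 vertices {c, d, e} are pairwise adjacent, and any tree decomposition puts a clique entirely inside one bag — forcing width ≥ 2. Hence tw(G) = 2 exactly.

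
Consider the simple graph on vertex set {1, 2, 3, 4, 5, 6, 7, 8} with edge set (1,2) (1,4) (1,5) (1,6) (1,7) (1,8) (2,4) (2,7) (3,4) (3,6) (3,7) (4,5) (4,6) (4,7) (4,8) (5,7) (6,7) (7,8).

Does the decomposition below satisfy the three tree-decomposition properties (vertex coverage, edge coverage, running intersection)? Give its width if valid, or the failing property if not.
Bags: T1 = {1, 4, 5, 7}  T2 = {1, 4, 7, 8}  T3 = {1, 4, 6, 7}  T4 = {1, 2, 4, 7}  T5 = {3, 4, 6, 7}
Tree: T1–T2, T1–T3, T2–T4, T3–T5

Yes; width 3.

Every vertex of G appears in some bag (union = {1, 2, 3, 4, 5, 6, 7, 8}); every edge is covered by a bag; and for each vertex v the set of bags containing v is connected in the bag tree. The decomposition is therefore valid. The largest bag has 4 vertices, so the width is 3.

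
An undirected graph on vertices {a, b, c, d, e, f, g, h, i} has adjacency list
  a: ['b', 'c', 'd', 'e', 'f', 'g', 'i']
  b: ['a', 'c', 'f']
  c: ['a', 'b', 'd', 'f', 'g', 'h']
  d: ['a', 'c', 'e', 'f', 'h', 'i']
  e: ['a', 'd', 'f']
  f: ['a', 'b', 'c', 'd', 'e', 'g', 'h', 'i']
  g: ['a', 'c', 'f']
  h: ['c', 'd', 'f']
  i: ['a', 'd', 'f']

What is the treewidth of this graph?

3

A width-3 tree decomposition is:
Bags: B1 = {a, b, c, f}  B2 = {a, c, d, f}  B3 = {c, d, f, h}  B4 = {a, d, f, i}  B5 = {a, d, e, f}  B6 = {a, c, f, g}
Tree: B1–B2, B2–B3, B2–B4, B2–B5, B1–B6
The largest bag has 4 vertices, giving width 3; this decomposition certifies tw(G) ≤ 3. On the other hand G contains the 4-clique {c, d, f, h}. A clique must lie in a single bag of any decomposition, so no decomposition can have width below 3. Therefore the treewidth is 3.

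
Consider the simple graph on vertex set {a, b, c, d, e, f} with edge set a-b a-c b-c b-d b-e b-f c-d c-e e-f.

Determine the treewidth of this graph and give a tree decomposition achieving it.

Each bag holds 3 vertices, so the decomposition has width 2, which upper-bounds the treewidth. On the other hand G contains the 3-clique {b, c, d}. A clique must lie in a single bag of any decomposition, so no decomposition can have width below 2. Therefore the treewidth is 2.

Treewidth 2.
One such decomposition:
Bags: B1 = {b, c, d}  B2 = {b, c, e}  B3 = {a, b, c}  B4 = {b, e, f}
Tree: B1–B2, B1–B3, B2–B4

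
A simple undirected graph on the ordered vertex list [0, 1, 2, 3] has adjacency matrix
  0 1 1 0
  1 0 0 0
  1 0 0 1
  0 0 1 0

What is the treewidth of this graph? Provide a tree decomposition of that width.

Each bag holds 2 vertices, so the decomposition has width 1, which upper-bounds the treewidth. Any graph with an edge has treewidth ≥ 1, and G has the edge 1–0. The upper and lower bounds meet at 1, so that is the treewidth.

Treewidth 1.
One such decomposition:
Bags: B1 = {0, 1}  B2 = {0, 2}  B3 = {2, 3}
Tree: B1–B2, B2–B3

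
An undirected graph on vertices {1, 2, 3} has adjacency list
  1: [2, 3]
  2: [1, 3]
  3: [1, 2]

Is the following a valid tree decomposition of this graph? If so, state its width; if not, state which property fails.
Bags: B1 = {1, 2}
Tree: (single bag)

A tree decomposition must satisfy three properties: every vertex lies in some bag; for every edge, both endpoints lie together in some bag; and for every vertex, the bags containing it form a connected subtree. Here vertex 3 appears in no bag, so the decomposition is invalid.

No — vertex 3 appears in no bag.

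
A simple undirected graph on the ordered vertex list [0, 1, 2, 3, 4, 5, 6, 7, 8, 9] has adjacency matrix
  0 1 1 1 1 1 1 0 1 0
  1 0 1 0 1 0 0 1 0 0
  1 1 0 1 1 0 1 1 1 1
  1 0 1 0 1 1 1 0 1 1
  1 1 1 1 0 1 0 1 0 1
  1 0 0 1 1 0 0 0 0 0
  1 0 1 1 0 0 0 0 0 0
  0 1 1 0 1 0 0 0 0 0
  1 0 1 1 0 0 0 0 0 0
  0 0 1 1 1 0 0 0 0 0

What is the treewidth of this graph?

A width-3 tree decomposition is:
Bags: B1 = {0, 3, 4, 5}  B2 = {0, 2, 3, 4}  B3 = {2, 3, 4, 9}  B4 = {0, 1, 2, 4}  B5 = {0, 2, 3, 8}  B6 = {0, 2, 3, 6}  B7 = {1, 2, 4, 7}
Tree: B1–B2, B2–B3, B2–B4, B2–B5, B5–B6, B4–B7
The largest bag has 4 vertices, giving width 3; this decomposition certifies tw(G) ≤ 3. On the other hand G contains the 4-clique {0, 1, 2, 4}. A clique must lie in a single bag of any decomposition, so no decomposition can have width below 3. Combining the bounds, tw(G) = 3.

3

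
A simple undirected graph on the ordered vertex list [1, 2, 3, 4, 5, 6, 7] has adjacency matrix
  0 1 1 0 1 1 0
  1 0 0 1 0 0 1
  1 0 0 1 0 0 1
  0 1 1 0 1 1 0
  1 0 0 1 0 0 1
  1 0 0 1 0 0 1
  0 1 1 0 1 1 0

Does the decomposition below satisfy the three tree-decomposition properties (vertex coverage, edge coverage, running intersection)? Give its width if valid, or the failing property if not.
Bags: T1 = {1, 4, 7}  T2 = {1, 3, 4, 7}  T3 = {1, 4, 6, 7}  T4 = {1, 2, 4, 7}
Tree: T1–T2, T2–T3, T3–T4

A tree decomposition must satisfy three properties: every vertex lies in some bag; for every edge, both endpoints lie together in some bag; and for every vertex, the bags containing it form a connected subtree. Here vertex 5 appears in no bag, so the decomposition is invalid.

No — vertex 5 appears in no bag.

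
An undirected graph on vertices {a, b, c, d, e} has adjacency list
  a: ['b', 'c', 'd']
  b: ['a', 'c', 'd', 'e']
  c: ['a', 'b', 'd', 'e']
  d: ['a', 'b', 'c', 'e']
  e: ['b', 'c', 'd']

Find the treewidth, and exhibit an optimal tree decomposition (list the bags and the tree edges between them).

Treewidth 3.
One optimal decomposition is:
Bags: B1 = {b, c, d, e}  B2 = {a, b, c, d}
Tree: B1–B2

The largest bag has 4 vertices, giving width 3; this decomposition certifies tw(G) ≤ 3. Conversely, {b, c, d, e} is a clique of size 4, and the vertices of any clique must share a bag in every tree decomposition; so some bag has ≥ 4 vertices and tw(G) ≥ 3. The upper and lower bounds meet at 3, so that is the treewidth.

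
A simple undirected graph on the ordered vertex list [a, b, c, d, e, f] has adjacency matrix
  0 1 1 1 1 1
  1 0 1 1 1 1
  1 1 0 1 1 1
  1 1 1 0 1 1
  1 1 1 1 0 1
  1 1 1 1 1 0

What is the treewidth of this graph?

A width-5 tree decomposition is:
Bags: B1 = {a, b, c, d, e, f}
Tree: (single bag)
With just one bag of size 6, the width is 6 − 1 = 5, so tw(G) ≤ 5. Conversely, {a, b, c, d, e, f} is a clique of size 6, and the vertices of any clique must share a bag in every tree decomposition; so some bag has ≥ 6 vertices and tw(G) ≥ 5. Therefore the treewidth is 5.

5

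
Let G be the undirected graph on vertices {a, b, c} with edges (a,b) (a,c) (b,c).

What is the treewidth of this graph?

2

A width-2 tree decomposition is:
Bags: B1 = {a, b, c}
Tree: (single bag)
With just one bag of size 3, the width is 3 − 1 = 2, so tw(G) ≤ 2. On the other hand G contains the 3-clique {a, b, c}. A clique must lie in a single bag of any decomposition, so no decomposition can have width below 2. Therefore the treewidth is 2.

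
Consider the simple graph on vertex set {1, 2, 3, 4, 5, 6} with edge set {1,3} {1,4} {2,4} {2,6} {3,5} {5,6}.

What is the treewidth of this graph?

A width-2 tree decomposition is:
Bags: B1 = {2, 5, 6}  B2 = {2, 4, 5}  B3 = {1, 4, 5}  B4 = {1, 3, 5}
Tree: B1–B2, B2–B3, B3–B4
The largest bag has 3 vertices, giving width 2; this decomposition certifies tw(G) ≤ 2. The edges 5–6–2–4–1–3–5 form a cycle, so G is not a tree and its treewidth is at least 2. Therefore the treewidth is 2.

2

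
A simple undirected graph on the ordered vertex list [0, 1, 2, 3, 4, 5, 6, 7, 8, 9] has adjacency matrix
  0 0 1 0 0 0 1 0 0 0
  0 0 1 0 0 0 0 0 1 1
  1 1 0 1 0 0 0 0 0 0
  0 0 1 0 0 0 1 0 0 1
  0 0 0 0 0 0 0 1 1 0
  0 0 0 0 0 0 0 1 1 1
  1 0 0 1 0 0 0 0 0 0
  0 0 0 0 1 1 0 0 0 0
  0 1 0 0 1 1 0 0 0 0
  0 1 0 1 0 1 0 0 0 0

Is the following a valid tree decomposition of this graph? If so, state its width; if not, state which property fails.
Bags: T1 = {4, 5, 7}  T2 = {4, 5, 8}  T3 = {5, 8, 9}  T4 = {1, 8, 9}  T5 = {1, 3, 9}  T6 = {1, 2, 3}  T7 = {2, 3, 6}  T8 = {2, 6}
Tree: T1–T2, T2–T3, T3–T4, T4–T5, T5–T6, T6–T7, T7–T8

A tree decomposition must satisfy three properties: every vertex lies in some bag; for every edge, both endpoints lie together in some bag; and for every vertex, the bags containing it form a connected subtree. Here vertex 0 appears in no bag, so the decomposition is invalid.

No — vertex 0 appears in no bag.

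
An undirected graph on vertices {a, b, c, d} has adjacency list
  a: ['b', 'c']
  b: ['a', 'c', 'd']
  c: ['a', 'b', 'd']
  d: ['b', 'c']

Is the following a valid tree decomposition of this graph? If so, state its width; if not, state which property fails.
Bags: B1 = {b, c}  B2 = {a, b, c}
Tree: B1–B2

No — vertex d appears in no bag.

A tree decomposition must satisfy three properties: every vertex lies in some bag; for every edge, both endpoints lie together in some bag; and for every vertex, the bags containing it form a connected subtree. Here vertex d appears in no bag, so the decomposition is invalid.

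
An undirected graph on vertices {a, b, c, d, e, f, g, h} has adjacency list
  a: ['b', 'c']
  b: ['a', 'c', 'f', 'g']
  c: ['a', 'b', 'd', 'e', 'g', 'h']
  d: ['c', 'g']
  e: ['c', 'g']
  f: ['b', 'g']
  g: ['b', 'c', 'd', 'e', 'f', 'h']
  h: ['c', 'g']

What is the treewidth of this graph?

2

A width-2 tree decomposition is:
Bags: B1 = {c, d, g}  B2 = {b, c, g}  B3 = {c, g, h}  B4 = {c, e, g}  B5 = {b, f, g}  B6 = {a, b, c}
Tree: B1–B2, B1–B3, B3–B4, B2–B5, B2–B6
Each bag holds 3 vertices, so the decomposition has width 2, which upper-bounds the treewidth. Conversely, {c, d, g} is a clique of size 3, and the vertices of any clique must share a bag in every tree decomposition; so some bag has ≥ 3 vertices and tw(G) ≥ 2. Combining the bounds, tw(G) = 2.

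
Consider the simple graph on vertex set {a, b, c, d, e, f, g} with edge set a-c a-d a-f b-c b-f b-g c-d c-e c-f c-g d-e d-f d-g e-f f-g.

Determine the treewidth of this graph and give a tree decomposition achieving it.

Treewidth 3.
Bags: B1 = {a, c, d, f}  B2 = {c, d, e, f}  B3 = {c, d, f, g}  B4 = {b, c, f, g}
Tree: B1–B2, B2–B3, B3–B4

The largest bag has 4 vertices, giving width 3; this decomposition certifies tw(G) ≤ 3. Conversely, {c, d, f, g} is a clique of size 4, and the vertices of any clique must share a bag in every tree decomposition; so some bag has ≥ 4 vertices and tw(G) ≥ 3. Hence tw(G) = 3 exactly.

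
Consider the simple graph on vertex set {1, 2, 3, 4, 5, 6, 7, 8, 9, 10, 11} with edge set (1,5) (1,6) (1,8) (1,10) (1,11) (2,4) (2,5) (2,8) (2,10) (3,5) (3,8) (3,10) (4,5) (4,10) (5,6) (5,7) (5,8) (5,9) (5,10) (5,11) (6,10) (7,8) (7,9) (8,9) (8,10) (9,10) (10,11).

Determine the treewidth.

A width-3 tree decomposition is:
Bags: B1 = {5, 7, 8, 9}  B2 = {5, 8, 9, 10}  B3 = {1, 5, 8, 10}  B4 = {1, 5, 10, 11}  B5 = {1, 5, 6, 10}  B6 = {3, 5, 8, 10}  B7 = {2, 5, 8, 10}  B8 = {2, 4, 5, 10}
Tree: B1–B2, B2–B3, B3–B4, B4–B5, B2–B6, B3–B7, B7–B8
Each bag holds 4 vertices, so the decomposition has width 3, which upper-bounds the treewidth. For the lower bound, the 4 vertices {1, 5, 8, 10} are pairwise adjacent, and any tree decomposition puts a clique entirely inside one bag — forcing width ≥ 3. Therefore the treewidth is 3.

3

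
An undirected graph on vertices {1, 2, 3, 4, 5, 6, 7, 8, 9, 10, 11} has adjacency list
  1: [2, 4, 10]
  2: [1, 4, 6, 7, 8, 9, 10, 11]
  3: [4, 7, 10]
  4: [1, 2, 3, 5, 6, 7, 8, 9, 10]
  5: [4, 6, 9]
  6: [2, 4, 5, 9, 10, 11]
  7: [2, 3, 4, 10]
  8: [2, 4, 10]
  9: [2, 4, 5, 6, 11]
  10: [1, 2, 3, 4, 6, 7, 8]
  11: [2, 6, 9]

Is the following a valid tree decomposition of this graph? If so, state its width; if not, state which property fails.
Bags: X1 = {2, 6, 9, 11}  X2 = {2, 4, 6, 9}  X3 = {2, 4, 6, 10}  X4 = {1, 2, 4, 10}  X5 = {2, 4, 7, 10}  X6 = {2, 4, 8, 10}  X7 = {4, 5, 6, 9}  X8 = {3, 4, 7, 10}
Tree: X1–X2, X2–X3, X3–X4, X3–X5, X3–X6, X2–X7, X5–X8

Checking the three conditions: (i) the bags cover all of {1, 2, 3, 4, 5, 6, 7, 8, 9, 10, 11}; (ii) for each edge, some bag contains both endpoints; (iii) the bags containing any fixed vertex form a subtree. All hold, so the decomposition is valid with width 4 − 1 = 3.

Yes; width 3.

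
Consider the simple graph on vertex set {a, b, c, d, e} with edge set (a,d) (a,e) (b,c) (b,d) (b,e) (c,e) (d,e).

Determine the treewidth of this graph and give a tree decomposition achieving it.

Treewidth 2.
Bags: B1 = {b, d, e}  B2 = {b, c, e}  B3 = {a, d, e}
Tree: B1–B2, B1–B3

The largest bag has 3 vertices, giving width 2; this decomposition certifies tw(G) ≤ 2. For the lower bound, the 3 vertices {a, d, e} are pairwise adjacent, and any tree decomposition puts a clique entirely inside one bag — forcing width ≥ 2. Therefore the treewidth is 2.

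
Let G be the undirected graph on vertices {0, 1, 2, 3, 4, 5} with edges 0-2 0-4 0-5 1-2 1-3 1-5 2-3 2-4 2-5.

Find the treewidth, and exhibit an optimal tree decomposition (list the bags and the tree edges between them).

Treewidth 2.
One optimal decomposition is:
Bags: B1 = {0, 2, 4}  B2 = {0, 2, 5}  B3 = {1, 2, 5}  B4 = {1, 2, 3}
Tree: B1–B2, B2–B3, B3–B4

Each bag holds 3 vertices, so the decomposition has width 2, which upper-bounds the treewidth. On the other hand G contains the 3-clique {0, 2, 4}. A clique must lie in a single bag of any decomposition, so no decomposition can have width below 2. The upper and lower bounds meet at 2, so that is the treewidth.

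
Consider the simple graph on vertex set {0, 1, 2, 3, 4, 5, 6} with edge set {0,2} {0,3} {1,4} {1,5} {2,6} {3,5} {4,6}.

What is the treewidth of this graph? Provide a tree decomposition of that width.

Treewidth 2.
One such decomposition:
Bags: B1 = {1, 4, 6}  B2 = {1, 2, 6}  B3 = {0, 1, 2}  B4 = {0, 1, 3}  B5 = {1, 3, 5}
Tree: B1–B2, B2–B3, B3–B4, B4–B5

The largest bag has 3 vertices, giving width 2; this decomposition certifies tw(G) ≤ 2. For the lower bound, G contains the cycle 1–4–6–2–0–3–5–1, so G is not a forest; only forests have treewidth ≤ 1, hence tw(G) ≥ 2. Combining the bounds, tw(G) = 2.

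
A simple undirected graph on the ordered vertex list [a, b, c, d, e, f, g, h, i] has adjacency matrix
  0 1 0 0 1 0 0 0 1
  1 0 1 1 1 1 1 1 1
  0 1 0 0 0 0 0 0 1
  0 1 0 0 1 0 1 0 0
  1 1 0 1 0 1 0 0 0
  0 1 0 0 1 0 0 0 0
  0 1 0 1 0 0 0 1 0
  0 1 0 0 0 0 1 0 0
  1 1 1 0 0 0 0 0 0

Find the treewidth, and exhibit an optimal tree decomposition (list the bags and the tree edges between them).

Treewidth 2.
One such decomposition:
Bags: B1 = {b, e, f}  B2 = {a, b, e}  B3 = {b, d, e}  B4 = {a, b, i}  B5 = {b, d, g}  B6 = {b, g, h}  B7 = {b, c, i}
Tree: B1–B2, B2–B3, B2–B4, B3–B5, B5–B6, B4–B7

The largest bag has 3 vertices, giving width 2; this decomposition certifies tw(G) ≤ 2. For the lower bound, the 3 vertices {b, d, g} are pairwise adjacent, and any tree decomposition puts a clique entirely inside one bag — forcing width ≥ 2. The upper and lower bounds meet at 2, so that is the treewidth.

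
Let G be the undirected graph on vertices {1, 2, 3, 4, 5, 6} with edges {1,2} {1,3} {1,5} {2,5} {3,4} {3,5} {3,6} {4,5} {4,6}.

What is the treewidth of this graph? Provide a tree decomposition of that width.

Treewidth 2.
One such decomposition:
Bags: B1 = {1, 2, 5}  B2 = {1, 3, 5}  B3 = {3, 4, 5}  B4 = {3, 4, 6}
Tree: B1–B2, B2–B3, B3–B4

Every bag has size at most 3, so the width is 3 − 1 = 2 and tw(G) ≤ 2. Conversely, {1, 2, 5} is a clique of size 3, and the vertices of any clique must share a bag in every tree decomposition; so some bag has ≥ 3 vertices and tw(G) ≥ 2. Hence tw(G) = 2 exactly.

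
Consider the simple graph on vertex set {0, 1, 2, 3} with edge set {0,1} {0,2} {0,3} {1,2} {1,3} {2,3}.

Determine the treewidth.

A width-3 tree decomposition is:
Bags: B1 = {0, 1, 2, 3}
Tree: (single bag)
A single bag containing all 4 vertices is trivially a valid decomposition of width 3. On the other hand G contains the 4-clique {0, 1, 2, 3}. A clique must lie in a single bag of any decomposition, so no decomposition can have width below 3. Therefore the treewidth is 3.

3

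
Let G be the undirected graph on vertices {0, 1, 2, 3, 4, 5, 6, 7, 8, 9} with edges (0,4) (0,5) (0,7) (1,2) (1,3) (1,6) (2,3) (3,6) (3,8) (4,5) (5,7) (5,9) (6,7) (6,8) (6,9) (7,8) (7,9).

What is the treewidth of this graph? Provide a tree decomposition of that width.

Every bag has size at most 3, so the width is 3 − 1 = 2 and tw(G) ≤ 2. Conversely, {0, 4, 5} is a clique of size 3, and the vertices of any clique must share a bag in every tree decomposition; so some bag has ≥ 3 vertices and tw(G) ≥ 2. The upper and lower bounds meet at 2, so that is the treewidth.

Treewidth 2.
Bags: B1 = {5, 7, 9}  B2 = {6, 7, 9}  B3 = {0, 5, 7}  B4 = {0, 4, 5}  B5 = {6, 7, 8}  B6 = {3, 6, 8}  B7 = {1, 3, 6}  B8 = {1, 2, 3}
Tree: B1–B2, B1–B3, B3–B4, B2–B5, B5–B6, B6–B7, B7–B8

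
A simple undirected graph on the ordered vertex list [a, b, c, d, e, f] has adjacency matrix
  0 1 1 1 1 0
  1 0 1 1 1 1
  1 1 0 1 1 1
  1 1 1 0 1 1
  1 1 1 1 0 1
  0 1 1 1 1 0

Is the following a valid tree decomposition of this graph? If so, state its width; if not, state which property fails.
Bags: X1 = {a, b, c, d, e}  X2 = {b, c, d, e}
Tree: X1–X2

A tree decomposition must satisfy three properties: every vertex lies in some bag; for every edge, both endpoints lie together in some bag; and for every vertex, the bags containing it form a connected subtree. Here vertex f appears in no bag, so the decomposition is invalid.

No — vertex f appears in no bag.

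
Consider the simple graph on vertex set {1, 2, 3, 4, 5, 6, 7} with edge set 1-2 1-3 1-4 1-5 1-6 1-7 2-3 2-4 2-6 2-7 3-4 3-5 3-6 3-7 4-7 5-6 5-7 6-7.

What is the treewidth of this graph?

A width-4 tree decomposition is:
Bags: B1 = {1, 3, 5, 6, 7}  B2 = {1, 2, 3, 6, 7}  B3 = {1, 2, 3, 4, 7}
Tree: B1–B2, B2–B3
Every bag has size at most 5, so the width is 5 − 1 = 4 and tw(G) ≤ 4. Conversely, {1, 2, 3, 4, 7} is a clique of size 5, and the vertices of any clique must share a bag in every tree decomposition; so some bag has ≥ 5 vertices and tw(G) ≥ 4. Combining the bounds, tw(G) = 4.

4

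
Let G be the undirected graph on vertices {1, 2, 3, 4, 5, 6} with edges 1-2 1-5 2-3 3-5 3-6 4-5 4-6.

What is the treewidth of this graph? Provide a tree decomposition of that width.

Treewidth 2.
One such decomposition:
Bags: B1 = {4, 5, 6}  B2 = {3, 5, 6}  B3 = {1, 3, 5}  B4 = {1, 2, 3}
Tree: B1–B2, B2–B3, B3–B4

Each bag holds 3 vertices, so the decomposition has width 2, which upper-bounds the treewidth. For the lower bound, G contains the cycle 4–6–3–5–4, so G is not a forest; only forests have treewidth ≤ 1, hence tw(G) ≥ 2. Therefore the treewidth is 2.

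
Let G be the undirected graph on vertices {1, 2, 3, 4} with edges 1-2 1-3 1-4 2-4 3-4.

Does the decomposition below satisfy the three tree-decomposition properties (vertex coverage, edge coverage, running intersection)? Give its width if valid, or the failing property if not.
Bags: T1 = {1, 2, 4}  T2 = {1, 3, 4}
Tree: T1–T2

Every vertex of G appears in some bag (union = {1, 2, 3, 4}); every edge is covered by a bag; and for each vertex v the set of bags containing v is connected in the bag tree. The decomposition is therefore valid. The largest bag has 3 vertices, so the width is 2.

Yes; width 2.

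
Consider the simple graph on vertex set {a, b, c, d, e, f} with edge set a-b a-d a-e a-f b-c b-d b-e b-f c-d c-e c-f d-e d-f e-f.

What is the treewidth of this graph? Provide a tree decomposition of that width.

Treewidth 4.
One optimal decomposition is:
Bags: B1 = {a, b, d, e, f}  B2 = {b, c, d, e, f}
Tree: B1–B2

The largest bag has 5 vertices, giving width 4; this decomposition certifies tw(G) ≤ 4. On the other hand G contains the 5-clique {b, c, d, e, f}. A clique must lie in a single bag of any decomposition, so no decomposition can have width below 4. Hence tw(G) = 4 exactly.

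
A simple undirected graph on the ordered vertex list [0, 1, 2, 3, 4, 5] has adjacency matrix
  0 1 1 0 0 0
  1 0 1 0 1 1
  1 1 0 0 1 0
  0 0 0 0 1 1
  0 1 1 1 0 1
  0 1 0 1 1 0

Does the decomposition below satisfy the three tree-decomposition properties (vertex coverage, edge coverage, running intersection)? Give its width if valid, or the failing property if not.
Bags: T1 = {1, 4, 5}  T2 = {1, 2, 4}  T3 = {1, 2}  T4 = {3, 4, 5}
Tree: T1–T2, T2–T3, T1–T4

No — vertex 0 appears in no bag.

A tree decomposition must satisfy three properties: every vertex lies in some bag; for every edge, both endpoints lie together in some bag; and for every vertex, the bags containing it form a connected subtree. Here vertex 0 appears in no bag, so the decomposition is invalid.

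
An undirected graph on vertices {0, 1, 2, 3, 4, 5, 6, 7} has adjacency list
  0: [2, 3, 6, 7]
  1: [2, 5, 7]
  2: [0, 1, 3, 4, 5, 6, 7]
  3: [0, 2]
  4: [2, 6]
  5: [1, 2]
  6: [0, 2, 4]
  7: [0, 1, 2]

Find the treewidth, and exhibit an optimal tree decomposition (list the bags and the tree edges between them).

Treewidth 2.
One optimal decomposition is:
Bags: B1 = {0, 2, 7}  B2 = {0, 2, 6}  B3 = {1, 2, 7}  B4 = {1, 2, 5}  B5 = {0, 2, 3}  B6 = {2, 4, 6}
Tree: B1–B2, B1–B3, B3–B4, B2–B5, B2–B6

Each bag holds 3 vertices, so the decomposition has width 2, which upper-bounds the treewidth. For the lower bound, the 3 vertices {0, 2, 3} are pairwise adjacent, and any tree decomposition puts a clique entirely inside one bag — forcing width ≥ 2. The upper and lower bounds meet at 2, so that is the treewidth.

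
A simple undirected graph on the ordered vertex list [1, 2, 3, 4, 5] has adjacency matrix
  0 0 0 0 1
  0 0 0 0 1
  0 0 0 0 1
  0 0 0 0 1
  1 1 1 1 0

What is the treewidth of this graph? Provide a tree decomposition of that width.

Each bag holds 2 vertices, so the decomposition has width 1, which upper-bounds the treewidth. Since G has at least one edge (e.g. 5–1), it is not an edgeless graph, so tw(G) ≥ 1. Combining the bounds, tw(G) = 1.

Treewidth 1.
One optimal decomposition is:
Bags: B1 = {1, 5}  B2 = {4, 5}  B3 = {3, 5}  B4 = {2, 5}
Tree: B1–B2, B1–B3, B3–B4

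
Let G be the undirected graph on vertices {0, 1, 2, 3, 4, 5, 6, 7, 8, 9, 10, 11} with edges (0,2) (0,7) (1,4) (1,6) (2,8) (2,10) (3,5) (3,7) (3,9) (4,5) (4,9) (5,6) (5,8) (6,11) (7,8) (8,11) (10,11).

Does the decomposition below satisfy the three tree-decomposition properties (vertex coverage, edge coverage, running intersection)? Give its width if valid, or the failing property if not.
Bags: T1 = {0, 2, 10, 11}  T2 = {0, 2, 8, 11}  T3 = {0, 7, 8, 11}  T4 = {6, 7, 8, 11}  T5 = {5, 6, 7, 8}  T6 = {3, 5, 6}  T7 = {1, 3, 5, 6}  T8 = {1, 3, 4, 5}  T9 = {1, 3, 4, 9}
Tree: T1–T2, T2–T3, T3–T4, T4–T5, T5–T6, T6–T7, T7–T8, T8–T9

A tree decomposition must satisfy three properties: every vertex lies in some bag; for every edge, both endpoints lie together in some bag; and for every vertex, the bags containing it form a connected subtree. Here edge (7,3) lies in no bag, so the decomposition is invalid.

No — edge (7,3) lies in no bag.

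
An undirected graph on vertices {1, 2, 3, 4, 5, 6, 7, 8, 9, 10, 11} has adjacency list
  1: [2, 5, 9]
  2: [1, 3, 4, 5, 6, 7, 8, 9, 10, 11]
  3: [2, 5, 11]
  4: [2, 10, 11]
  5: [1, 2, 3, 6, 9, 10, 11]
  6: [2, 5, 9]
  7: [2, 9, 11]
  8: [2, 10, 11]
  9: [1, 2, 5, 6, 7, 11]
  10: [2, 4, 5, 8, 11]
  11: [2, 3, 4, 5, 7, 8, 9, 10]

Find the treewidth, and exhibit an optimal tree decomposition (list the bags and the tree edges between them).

Treewidth 3.
One such decomposition:
Bags: B1 = {2, 5, 9, 11}  B2 = {2, 5, 10, 11}  B3 = {2, 8, 10, 11}  B4 = {2, 3, 5, 11}  B5 = {2, 7, 9, 11}  B6 = {2, 4, 10, 11}  B7 = {1, 2, 5, 9}  B8 = {2, 5, 6, 9}
Tree: B1–B2, B2–B3, B2–B4, B1–B5, B2–B6, B1–B7, B7–B8

Every bag has size at most 4, so the width is 4 − 1 = 3 and tw(G) ≤ 3. For the lower bound, the 4 vertices {1, 2, 5, 9} are pairwise adjacent, and any tree decomposition puts a clique entirely inside one bag — forcing width ≥ 3. Therefore the treewidth is 3.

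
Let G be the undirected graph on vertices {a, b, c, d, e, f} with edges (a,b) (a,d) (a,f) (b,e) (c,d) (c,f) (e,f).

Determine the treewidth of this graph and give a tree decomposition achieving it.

Treewidth 2.
One optimal decomposition is:
Bags: B1 = {c, d, f}  B2 = {a, d, f}  B3 = {a, e, f}  B4 = {a, b, e}
Tree: B1–B2, B2–B3, B3–B4

Every bag has size at most 3, so the width is 3 − 1 = 2 and tw(G) ≤ 2. For the lower bound, G contains the cycle c–d–a–f–c, so G is not a forest; only forests have treewidth ≤ 1, hence tw(G) ≥ 2. Hence tw(G) = 2 exactly.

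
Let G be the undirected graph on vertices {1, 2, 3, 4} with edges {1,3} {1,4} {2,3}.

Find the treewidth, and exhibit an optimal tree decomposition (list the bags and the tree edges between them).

Treewidth 1.
One such decomposition:
Bags: B1 = {1, 4}  B2 = {1, 3}  B3 = {2, 3}
Tree: B1–B2, B2–B3

Every bag has size at most 2, so the width is 2 − 1 = 1 and tw(G) ≤ 1. Any graph with an edge has treewidth ≥ 1, and G has the edge 1–4. Therefore the treewidth is 1.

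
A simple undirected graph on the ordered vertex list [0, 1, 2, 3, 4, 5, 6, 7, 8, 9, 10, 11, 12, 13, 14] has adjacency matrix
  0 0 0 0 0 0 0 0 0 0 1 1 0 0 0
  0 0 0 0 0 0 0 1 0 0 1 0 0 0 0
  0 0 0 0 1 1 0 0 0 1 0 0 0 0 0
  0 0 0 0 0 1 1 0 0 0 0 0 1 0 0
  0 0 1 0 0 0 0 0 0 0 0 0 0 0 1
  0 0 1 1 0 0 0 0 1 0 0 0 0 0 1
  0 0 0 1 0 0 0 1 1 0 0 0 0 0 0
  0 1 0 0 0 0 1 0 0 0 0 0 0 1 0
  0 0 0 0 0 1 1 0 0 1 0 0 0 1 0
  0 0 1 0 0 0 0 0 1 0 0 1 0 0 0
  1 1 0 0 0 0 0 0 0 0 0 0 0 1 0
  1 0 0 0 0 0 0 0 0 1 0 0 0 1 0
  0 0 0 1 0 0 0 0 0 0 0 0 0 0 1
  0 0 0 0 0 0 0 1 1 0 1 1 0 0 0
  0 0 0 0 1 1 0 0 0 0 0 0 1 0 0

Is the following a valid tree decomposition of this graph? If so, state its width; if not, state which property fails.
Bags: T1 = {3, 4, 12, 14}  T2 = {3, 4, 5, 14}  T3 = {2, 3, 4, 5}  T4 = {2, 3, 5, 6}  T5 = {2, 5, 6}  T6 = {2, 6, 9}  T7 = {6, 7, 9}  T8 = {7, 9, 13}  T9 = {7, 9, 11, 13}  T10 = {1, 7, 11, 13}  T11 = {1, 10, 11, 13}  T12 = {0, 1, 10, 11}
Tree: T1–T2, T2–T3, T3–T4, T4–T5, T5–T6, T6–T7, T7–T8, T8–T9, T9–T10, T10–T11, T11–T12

No — vertex 8 appears in no bag.

A tree decomposition must satisfy three properties: every vertex lies in some bag; for every edge, both endpoints lie together in some bag; and for every vertex, the bags containing it form a connected subtree. Here vertex 8 appears in no bag, so the decomposition is invalid.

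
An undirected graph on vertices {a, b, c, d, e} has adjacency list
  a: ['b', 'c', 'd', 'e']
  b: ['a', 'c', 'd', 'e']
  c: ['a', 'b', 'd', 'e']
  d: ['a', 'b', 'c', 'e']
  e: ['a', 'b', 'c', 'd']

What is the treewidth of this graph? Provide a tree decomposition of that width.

With just one bag of size 5, the width is 5 − 1 = 4, so tw(G) ≤ 4. On the other hand G contains the 5-clique {a, b, c, d, e}. A clique must lie in a single bag of any decomposition, so no decomposition can have width below 4. Combining the bounds, tw(G) = 4.

Treewidth 4.
One optimal decomposition is:
Bags: B1 = {a, b, c, d, e}
Tree: (single bag)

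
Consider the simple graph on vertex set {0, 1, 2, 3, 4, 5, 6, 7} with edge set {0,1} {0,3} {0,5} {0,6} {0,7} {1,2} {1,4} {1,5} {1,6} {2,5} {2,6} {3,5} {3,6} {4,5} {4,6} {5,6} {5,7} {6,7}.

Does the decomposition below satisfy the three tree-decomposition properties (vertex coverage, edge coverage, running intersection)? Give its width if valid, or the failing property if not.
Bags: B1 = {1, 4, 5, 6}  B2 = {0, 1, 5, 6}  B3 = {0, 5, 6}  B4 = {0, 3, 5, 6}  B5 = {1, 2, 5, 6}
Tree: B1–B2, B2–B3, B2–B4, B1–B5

No — vertex 7 appears in no bag.

A tree decomposition must satisfy three properties: every vertex lies in some bag; for every edge, both endpoints lie together in some bag; and for every vertex, the bags containing it form a connected subtree. Here vertex 7 appears in no bag, so the decomposition is invalid.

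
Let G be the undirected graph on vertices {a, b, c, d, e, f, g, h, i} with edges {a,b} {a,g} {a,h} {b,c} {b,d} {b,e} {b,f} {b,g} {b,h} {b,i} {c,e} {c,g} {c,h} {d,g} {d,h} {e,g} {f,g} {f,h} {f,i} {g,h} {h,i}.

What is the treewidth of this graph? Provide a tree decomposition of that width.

The largest bag has 4 vertices, giving width 3; this decomposition certifies tw(G) ≤ 3. For the lower bound, the 4 vertices {b, c, e, g} are pairwise adjacent, and any tree decomposition puts a clique entirely inside one bag — forcing width ≥ 3. The upper and lower bounds meet at 3, so that is the treewidth.

Treewidth 3.
One optimal decomposition is:
Bags: B1 = {b, d, g, h}  B2 = {b, f, g, h}  B3 = {b, f, h, i}  B4 = {a, b, g, h}  B5 = {b, c, g, h}  B6 = {b, c, e, g}
Tree: B1–B2, B2–B3, B1–B4, B2–B5, B5–B6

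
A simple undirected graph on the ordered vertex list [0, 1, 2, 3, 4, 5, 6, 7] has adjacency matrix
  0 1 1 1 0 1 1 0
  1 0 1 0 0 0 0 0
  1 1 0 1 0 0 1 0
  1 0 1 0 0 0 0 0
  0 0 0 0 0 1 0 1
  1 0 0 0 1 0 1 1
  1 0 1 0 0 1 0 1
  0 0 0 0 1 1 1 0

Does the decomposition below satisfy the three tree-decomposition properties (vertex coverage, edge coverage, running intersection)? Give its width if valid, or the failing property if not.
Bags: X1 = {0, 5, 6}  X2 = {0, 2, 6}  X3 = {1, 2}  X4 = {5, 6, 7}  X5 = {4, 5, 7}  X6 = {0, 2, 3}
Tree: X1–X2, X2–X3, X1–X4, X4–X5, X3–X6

A tree decomposition must satisfy three properties: every vertex lies in some bag; for every edge, both endpoints lie together in some bag; and for every vertex, the bags containing it form a connected subtree. Here edge (0,1) lies in no bag, so the decomposition is invalid.

No — edge (0,1) lies in no bag.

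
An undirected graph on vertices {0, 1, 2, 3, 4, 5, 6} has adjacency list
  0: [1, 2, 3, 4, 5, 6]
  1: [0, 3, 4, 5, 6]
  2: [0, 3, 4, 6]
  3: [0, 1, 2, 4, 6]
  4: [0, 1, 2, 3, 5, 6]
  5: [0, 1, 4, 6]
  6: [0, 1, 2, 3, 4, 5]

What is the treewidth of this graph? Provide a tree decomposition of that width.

Treewidth 4.
One such decomposition:
Bags: B1 = {0, 1, 3, 4, 6}  B2 = {0, 1, 4, 5, 6}  B3 = {0, 2, 3, 4, 6}
Tree: B1–B2, B1–B3

Each bag holds 5 vertices, so the decomposition has width 4, which upper-bounds the treewidth. Conversely, {0, 1, 3, 4, 6} is a clique of size 5, and the vertices of any clique must share a bag in every tree decomposition; so some bag has ≥ 5 vertices and tw(G) ≥ 4. Therefore the treewidth is 4.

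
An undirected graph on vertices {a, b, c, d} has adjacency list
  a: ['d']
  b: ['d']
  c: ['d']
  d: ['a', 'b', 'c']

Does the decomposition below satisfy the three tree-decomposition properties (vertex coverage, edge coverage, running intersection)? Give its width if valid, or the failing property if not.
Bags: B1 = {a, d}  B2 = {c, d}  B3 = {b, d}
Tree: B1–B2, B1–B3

Checking the three conditions: (i) the bags cover all of {a, b, c, d}; (ii) for each edge, some bag contains both endpoints; (iii) the bags containing any fixed vertex form a subtree. All hold, so the decomposition is valid with width 2 − 1 = 1.

Yes; width 1.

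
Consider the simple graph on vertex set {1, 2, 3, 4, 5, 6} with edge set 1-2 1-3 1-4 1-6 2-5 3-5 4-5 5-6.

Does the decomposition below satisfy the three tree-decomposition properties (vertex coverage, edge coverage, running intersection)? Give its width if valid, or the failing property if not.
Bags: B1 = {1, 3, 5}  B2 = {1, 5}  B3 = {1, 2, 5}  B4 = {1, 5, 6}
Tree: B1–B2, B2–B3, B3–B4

A tree decomposition must satisfy three properties: every vertex lies in some bag; for every edge, both endpoints lie together in some bag; and for every vertex, the bags containing it form a connected subtree. Here vertex 4 appears in no bag, so the decomposition is invalid.

No — vertex 4 appears in no bag.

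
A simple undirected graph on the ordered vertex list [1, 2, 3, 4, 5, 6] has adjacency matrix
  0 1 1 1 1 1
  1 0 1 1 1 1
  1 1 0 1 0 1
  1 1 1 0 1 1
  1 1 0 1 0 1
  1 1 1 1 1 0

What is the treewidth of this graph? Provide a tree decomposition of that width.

Treewidth 4.
Bags: B1 = {1, 2, 4, 5, 6}  B2 = {1, 2, 3, 4, 6}
Tree: B1–B2

Each bag holds 5 vertices, so the decomposition has width 4, which upper-bounds the treewidth. On the other hand G contains the 5-clique {1, 2, 3, 4, 6}. A clique must lie in a single bag of any decomposition, so no decomposition can have width below 4. The upper and lower bounds meet at 4, so that is the treewidth.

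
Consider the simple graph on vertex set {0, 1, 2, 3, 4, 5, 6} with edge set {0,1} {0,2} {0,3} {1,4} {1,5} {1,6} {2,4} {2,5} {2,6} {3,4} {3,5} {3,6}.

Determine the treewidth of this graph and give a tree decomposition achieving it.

Treewidth 3.
Bags: B1 = {0, 1, 2, 3}  B2 = {1, 2, 3, 5}  B3 = {1, 2, 3, 4}  B4 = {1, 2, 3, 6}
Tree: B1–B2, B2–B3, B3–B4

Every bag has size at most 4, so the width is 4 − 1 = 3 and tw(G) ≤ 3. For the lower bound: the 4 vertex sets {0,2}, {3,5}, {1}, {4} are disjoint, each induces a connected subgraph, and every pair is joined by at least one edge of G. Contracting each set to a single vertex therefore yields K_{4} as a minor, and since treewidth is minor-monotone, tw(G) ≥ tw(K_{4}) = 3. The upper and lower bounds meet at 3, so that is the treewidth.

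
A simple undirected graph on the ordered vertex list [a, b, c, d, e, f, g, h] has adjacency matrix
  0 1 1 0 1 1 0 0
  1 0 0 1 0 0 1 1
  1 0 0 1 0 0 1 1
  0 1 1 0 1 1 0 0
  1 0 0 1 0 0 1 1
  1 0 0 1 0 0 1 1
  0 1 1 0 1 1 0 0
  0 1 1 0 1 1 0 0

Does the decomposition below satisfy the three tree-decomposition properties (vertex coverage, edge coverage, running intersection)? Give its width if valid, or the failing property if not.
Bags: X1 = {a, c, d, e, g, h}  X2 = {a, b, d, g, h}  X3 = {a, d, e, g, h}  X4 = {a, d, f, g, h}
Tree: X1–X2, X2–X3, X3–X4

A tree decomposition must satisfy three properties: every vertex lies in some bag; for every edge, both endpoints lie together in some bag; and for every vertex, the bags containing it form a connected subtree. Here bags containing vertex e are not connected in the tree, so the decomposition is invalid.

No — bags containing vertex e are not connected in the tree.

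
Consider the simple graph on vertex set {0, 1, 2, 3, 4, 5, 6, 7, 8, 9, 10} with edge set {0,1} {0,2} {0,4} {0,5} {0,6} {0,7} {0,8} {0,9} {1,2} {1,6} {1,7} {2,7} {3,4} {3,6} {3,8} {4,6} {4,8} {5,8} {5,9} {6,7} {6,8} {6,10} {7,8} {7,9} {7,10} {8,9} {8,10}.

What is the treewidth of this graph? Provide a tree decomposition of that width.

Treewidth 3.
One optimal decomposition is:
Bags: B1 = {0, 6, 7, 8}  B2 = {0, 7, 8, 9}  B3 = {0, 4, 6, 8}  B4 = {0, 1, 6, 7}  B5 = {6, 7, 8, 10}  B6 = {0, 5, 8, 9}  B7 = {0, 1, 2, 7}  B8 = {3, 4, 6, 8}
Tree: B1–B2, B1–B3, B1–B4, B1–B5, B2–B6, B4–B7, B3–B8

Every bag has size at most 4, so the width is 4 − 1 = 3 and tw(G) ≤ 3. For the lower bound, the 4 vertices {0, 4, 6, 8} are pairwise adjacent, and any tree decomposition puts a clique entirely inside one bag — forcing width ≥ 3. Combining the bounds, tw(G) = 3.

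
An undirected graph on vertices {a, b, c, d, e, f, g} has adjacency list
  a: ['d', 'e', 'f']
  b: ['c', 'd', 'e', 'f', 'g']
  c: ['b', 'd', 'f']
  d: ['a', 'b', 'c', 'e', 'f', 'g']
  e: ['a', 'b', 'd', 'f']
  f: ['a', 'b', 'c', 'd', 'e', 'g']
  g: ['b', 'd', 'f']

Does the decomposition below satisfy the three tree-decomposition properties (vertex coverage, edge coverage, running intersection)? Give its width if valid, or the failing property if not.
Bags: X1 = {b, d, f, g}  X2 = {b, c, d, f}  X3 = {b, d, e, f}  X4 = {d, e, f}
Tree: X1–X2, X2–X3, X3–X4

No — vertex a appears in no bag.

A tree decomposition must satisfy three properties: every vertex lies in some bag; for every edge, both endpoints lie together in some bag; and for every vertex, the bags containing it form a connected subtree. Here vertex a appears in no bag, so the decomposition is invalid.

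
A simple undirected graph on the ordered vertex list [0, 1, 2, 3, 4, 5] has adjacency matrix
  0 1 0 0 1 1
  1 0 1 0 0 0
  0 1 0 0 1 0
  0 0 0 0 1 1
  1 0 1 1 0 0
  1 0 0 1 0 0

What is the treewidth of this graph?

2

A width-2 tree decomposition is:
Bags: B1 = {3, 4, 5}  B2 = {0, 4, 5}  B3 = {0, 2, 4}  B4 = {0, 1, 2}
Tree: B1–B2, B2–B3, B3–B4
The largest bag has 3 vertices, giving width 2; this decomposition certifies tw(G) ≤ 2. The edges 3–5–0–4–3 form a cycle, so G is not a tree and its treewidth is at least 2. Therefore the treewidth is 2.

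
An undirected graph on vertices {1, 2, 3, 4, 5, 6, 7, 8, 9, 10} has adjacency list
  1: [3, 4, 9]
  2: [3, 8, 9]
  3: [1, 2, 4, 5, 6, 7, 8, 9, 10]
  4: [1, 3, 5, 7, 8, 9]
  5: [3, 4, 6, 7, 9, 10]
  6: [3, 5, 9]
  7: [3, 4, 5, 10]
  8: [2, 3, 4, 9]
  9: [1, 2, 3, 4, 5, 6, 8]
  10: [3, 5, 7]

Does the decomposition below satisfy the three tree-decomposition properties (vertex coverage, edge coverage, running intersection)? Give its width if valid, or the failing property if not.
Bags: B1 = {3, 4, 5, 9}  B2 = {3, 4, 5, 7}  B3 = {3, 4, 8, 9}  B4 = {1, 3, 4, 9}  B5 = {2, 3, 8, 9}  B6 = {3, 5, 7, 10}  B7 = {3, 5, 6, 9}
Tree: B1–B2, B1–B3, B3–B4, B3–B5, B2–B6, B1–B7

Yes; width 3.

Checking the three conditions: (i) the bags cover all of {1, 2, 3, 4, 5, 6, 7, 8, 9, 10}; (ii) for each edge, some bag contains both endpoints; (iii) the bags containing any fixed vertex form a subtree. All hold, so the decomposition is valid with width 4 − 1 = 3.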